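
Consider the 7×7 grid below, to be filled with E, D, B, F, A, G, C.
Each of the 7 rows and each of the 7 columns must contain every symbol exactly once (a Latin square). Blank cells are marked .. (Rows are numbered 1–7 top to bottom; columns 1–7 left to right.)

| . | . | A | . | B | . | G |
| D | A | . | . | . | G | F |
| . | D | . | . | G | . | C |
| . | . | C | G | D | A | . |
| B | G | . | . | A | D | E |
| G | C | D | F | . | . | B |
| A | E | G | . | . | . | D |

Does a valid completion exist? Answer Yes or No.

Row 4, column 7: row 4 together with column 7 already contain {E, D, B, F, A, G, C} — every symbol — so nothing can go there. The grid has no valid completion.

No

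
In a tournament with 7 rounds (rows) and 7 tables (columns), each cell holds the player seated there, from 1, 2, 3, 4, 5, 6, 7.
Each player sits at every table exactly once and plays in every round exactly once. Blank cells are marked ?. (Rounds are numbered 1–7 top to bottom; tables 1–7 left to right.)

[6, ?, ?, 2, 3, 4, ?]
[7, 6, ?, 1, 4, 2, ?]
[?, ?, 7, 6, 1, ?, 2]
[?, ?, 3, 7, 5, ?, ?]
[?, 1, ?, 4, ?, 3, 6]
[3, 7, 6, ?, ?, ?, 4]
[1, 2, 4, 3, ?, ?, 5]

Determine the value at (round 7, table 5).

Round 1, table 2: round 1 has {2, 3, 4, 6} and table 2 has {1, 2, 6, 7}, leaving only 5.
Round 1, table 3: round 1 has {2, 3, 4, 5, 6} and table 3 has {3, 4, 6, 7}, leaving only 1.
Round 1, table 7: round 1 has {1, 2, 3, 4, 5, 6} and table 7 has {2, 4, 5, 6}, leaving only 7.
Round 2, table 3: round 2 has {1, 2, 4, 6, 7} and table 3 has {1, 3, 4, 6, 7}, leaving only 5.
Round 2, table 7: round 2 has {1, 2, 4, 5, 6, 7} and table 7 has {2, 4, 5, 6, 7}, leaving only 3.
Round 3, table 6: round 3 has {1, 2, 6, 7} and table 6 has {2, 3, 4}, leaving only 5.
Round 3, table 1: round 3 has {1, 2, 5, 6, 7} and table 1 has {1, 3, 6, 7}, leaving only 4.
Round 3, table 2: round 3 has {1, 2, 4, 5, 6, 7} and table 2 has {1, 2, 5, 6, 7}, leaving only 3.
Round 4, table 1: round 4 has {3, 5, 7} and table 1 has {1, 3, 4, 6, 7}, leaving only 2.
Round 4, table 2: round 4 has {2, 3, 5, 7} and table 2 has {1, 2, 3, 5, 6, 7}, leaving only 4.
Round 4, table 7: round 4 has {2, 3, 4, 5, 7} and table 7 has {2, 3, 4, 5, 6, 7}, leaving only 1.
Round 4, table 6: round 4 has {1, 2, 3, 4, 5, 7} and table 6 has {2, 3, 4, 5}, leaving only 6.
Round 5, table 1: round 5 has {1, 3, 4, 6} and table 1 has {1, 2, 3, 4, 6, 7}, leaving only 5.
Round 5, table 3: round 5 has {1, 3, 4, 5, 6} and table 3 has {1, 3, 4, 5, 6, 7}, leaving only 2.
Round 5, table 5: round 5 has {1, 2, 3, 4, 5, 6} and table 5 has {1, 3, 4, 5}, leaving only 7.
Round 7 already has {1, 2, 3, 4, 5} and table 5 already has {1, 3, 4, 5, 7}, so round 7, table 5 must be 6.

6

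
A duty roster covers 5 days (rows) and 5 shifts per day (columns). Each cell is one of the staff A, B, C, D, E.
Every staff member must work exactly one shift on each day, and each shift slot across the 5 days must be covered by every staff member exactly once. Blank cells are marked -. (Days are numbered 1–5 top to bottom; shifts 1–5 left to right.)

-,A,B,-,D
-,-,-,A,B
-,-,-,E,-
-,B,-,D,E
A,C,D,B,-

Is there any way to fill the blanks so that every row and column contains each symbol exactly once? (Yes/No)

No

Day 5, shift 5: day 5 together with shift 5 already contain {A, B, C, D, E} — every symbol — so nothing can go there. The grid has no valid completion.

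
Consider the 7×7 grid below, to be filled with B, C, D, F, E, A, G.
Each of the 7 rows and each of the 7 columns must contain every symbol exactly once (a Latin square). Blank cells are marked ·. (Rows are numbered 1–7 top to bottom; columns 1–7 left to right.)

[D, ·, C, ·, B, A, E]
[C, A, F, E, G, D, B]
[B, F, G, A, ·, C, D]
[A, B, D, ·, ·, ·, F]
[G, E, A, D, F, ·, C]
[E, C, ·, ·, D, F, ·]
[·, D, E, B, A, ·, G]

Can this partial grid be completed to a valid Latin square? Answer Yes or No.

Row 7, column 6: row 7 together with column 6 already contain {B, C, D, F, E, A, G} — every symbol — so nothing can go there. The grid has no valid completion.

No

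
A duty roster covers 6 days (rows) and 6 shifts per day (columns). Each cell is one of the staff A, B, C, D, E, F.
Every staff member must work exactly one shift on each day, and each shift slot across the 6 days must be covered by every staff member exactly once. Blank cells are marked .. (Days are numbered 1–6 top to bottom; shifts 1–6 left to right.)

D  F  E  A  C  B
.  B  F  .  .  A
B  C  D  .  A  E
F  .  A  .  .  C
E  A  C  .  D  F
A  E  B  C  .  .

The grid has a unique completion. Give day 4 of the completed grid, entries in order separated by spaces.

Day 4, shift 2: day 4 has {A, C, F} and shift 2 has {A, B, C, E, F}, leaving only D.
Day 2, shift 1: day 2 has {A, B, F} and shift 1 has {A, B, D, E, F}, leaving only C.
Day 2, shift 5: day 2 has {A, B, C, F} and shift 5 has {A, C, D}, leaving only E.
Day 4, shift 5: day 4 has {A, C, D, F} and shift 5 has {A, C, D, E}, leaving only B.
Day 4, shift 4: day 4 has {A, B, C, D, F} and shift 4 has {A, C}, leaving only E.
So day 4 reads: F D A E B C.

F D A E B C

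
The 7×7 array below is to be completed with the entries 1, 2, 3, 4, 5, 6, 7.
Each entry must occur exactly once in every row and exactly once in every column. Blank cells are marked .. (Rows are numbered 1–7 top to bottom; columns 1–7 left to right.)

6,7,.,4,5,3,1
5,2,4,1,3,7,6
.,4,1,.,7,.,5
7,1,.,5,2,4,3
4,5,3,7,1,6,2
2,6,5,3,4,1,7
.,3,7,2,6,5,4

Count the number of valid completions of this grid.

Row 1, column 3: eliminating its row and column leaves {2}.
Row 3, column 1: eliminating its row and column leaves {3}.
Row 3, column 4: eliminating its row and column leaves {6}.
Row 3, column 6: eliminating its row and column leaves {2}.
Row 4, column 3: eliminating its row and column leaves {6}.
Row 7, column 1: eliminating its row and column leaves {1}.
Only one assignment across all blanks avoids any row or column repeat, giving 1 completion.

1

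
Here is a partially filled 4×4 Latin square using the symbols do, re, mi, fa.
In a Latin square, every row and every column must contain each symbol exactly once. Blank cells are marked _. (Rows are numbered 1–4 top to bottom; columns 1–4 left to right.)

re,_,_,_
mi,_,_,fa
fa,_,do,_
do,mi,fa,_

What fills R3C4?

Row 1, column 3: row 1 has {re} and column 3 has {do, fa}, leaving only mi.
Row 1, column 4: row 1 has {re, mi} and column 4 has {fa}, leaving only do.
Row 1, column 2: row 1 has {do, re, mi} and column 2 has {mi}, leaving only fa.
Row 2, column 3: row 2 has {mi, fa} and column 3 has {do, mi, fa}, leaving only re.
Row 2, column 2: row 2 has {re, mi, fa} and column 2 has {mi, fa}, leaving only do.
Row 3, column 2: row 3 has {do, fa} and column 2 has {do, mi, fa}, leaving only re.
Row 3 already has {do, re, fa} and column 4 already has {do, fa}, so row 3, column 4 must be mi.

mi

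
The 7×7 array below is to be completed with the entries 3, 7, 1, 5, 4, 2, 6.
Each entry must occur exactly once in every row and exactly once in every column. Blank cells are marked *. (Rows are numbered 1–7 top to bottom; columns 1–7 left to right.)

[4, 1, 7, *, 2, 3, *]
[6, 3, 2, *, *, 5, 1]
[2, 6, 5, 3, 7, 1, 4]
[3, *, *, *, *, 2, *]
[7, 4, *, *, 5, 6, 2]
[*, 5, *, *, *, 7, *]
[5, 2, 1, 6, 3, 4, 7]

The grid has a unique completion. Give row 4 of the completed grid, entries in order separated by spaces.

Row 4, column 2: row 4 has {3, 2} and column 2 has {3, 1, 5, 4, 2, 6}, leaving only 7.
Row 1, column 4: row 1 has {3, 7, 1, 4, 2} and column 4 has {3, 6}, leaving only 5.
Row 1, column 7: row 1 has {3, 7, 1, 5, 4, 2} and column 7 has {7, 1, 4, 2}, leaving only 6.
Row 4, column 7: row 4 has {3, 7, 2} and column 7 has {7, 1, 4, 2, 6}, leaving only 5.
Row 2, column 5: row 2 has {3, 1, 5, 2, 6} and column 5 has {3, 7, 5, 2}, leaving only 4.
Row 2, column 4: row 2 has {3, 1, 5, 4, 2, 6} and column 4 has {3, 5, 6}, leaving only 7.
Row 5, column 3: row 5 has {7, 5, 4, 2, 6} and column 3 has {7, 1, 5, 2}, leaving only 3.
Row 5, column 4: row 5 has {3, 7, 5, 4, 2, 6} and column 4 has {3, 7, 5, 6}, leaving only 1.
Row 4, column 4: row 4 has {3, 7, 5, 2} and column 4 has {3, 7, 1, 5, 6}, leaving only 4.
Row 4, column 3: row 4 has {3, 7, 5, 4, 2} and column 3 has {3, 7, 1, 5, 2}, leaving only 6.
Row 4, column 5: row 4 has {3, 7, 5, 4, 2, 6} and column 5 has {3, 7, 5, 4, 2}, leaving only 1.
So row 4 reads: 3 7 6 4 1 2 5.

3 7 6 4 1 2 5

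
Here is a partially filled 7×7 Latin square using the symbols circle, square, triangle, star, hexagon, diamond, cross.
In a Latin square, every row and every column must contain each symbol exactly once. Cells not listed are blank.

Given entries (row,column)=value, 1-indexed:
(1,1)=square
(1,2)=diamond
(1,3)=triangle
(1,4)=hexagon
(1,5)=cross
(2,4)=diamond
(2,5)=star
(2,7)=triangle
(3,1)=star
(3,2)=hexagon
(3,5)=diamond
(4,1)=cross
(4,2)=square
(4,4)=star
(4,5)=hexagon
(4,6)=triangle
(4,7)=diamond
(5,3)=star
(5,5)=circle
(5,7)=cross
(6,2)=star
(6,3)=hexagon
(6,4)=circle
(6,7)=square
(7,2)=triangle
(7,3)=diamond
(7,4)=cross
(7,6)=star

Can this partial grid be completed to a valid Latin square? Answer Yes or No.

No

Row 5, column 2: row 5 together with column 2 already contain {circle, square, triangle, star, hexagon, diamond, cross} — every symbol — so nothing can go there. The grid has no valid completion.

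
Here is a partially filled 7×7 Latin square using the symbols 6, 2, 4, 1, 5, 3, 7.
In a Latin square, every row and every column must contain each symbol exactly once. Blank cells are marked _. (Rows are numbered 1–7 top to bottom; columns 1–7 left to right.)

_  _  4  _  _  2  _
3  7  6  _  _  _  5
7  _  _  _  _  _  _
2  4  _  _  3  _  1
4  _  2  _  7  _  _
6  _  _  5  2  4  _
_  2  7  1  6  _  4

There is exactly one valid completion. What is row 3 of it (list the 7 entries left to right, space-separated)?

Row 2, column 6: row 2 has {6, 5, 3, 7} and column 6 has {2, 4}, leaving only 1.
Row 2, column 5: row 2 has {6, 1, 5, 3, 7} and column 5 has {6, 2, 3, 7}, leaving only 4.
Row 2, column 4: row 2 has {6, 4, 1, 5, 3, 7} and column 4 has {1, 5}, leaving only 2.
Row 4, column 3: row 4 has {2, 4, 1, 3} and column 3 has {6, 2, 4, 7}, leaving only 5.
Row 7, column 1: row 7 has {6, 2, 4, 1, 7} and column 1 has {6, 2, 4, 3, 7}, leaving only 5.
Row 1, column 1: row 1 has {2, 4} and column 1 has {6, 2, 4, 5, 3, 7}, leaving only 1.
Row 1, column 5: row 1 has {2, 4, 1} and column 5 has {6, 2, 4, 3, 7}, leaving only 5.
Row 3, column 5: row 3 has {7} and column 5 has {6, 2, 4, 5, 3, 7}, leaving only 1.
Row 3, column 3: row 3 has {1, 7} and column 3 has {6, 2, 4, 5, 7}, leaving only 3.
Row 6, column 3: row 6 has {6, 2, 4, 5} and column 3 has {6, 2, 4, 5, 3, 7}, leaving only 1.
Row 6, column 2: row 6 has {6, 2, 4, 1, 5} and column 2 has {2, 4, 7}, leaving only 3.
Row 1, column 2: row 1 has {2, 4, 1, 5} and column 2 has {2, 4, 3, 7}, leaving only 6.
Row 3, column 2: row 3 has {1, 3, 7} and column 2 has {6, 2, 4, 3, 7}, leaving only 5.
Row 3, column 6: row 3 has {1, 5, 3, 7} and column 6 has {2, 4, 1}, leaving only 6.
Row 3, column 4: row 3 has {6, 1, 5, 3, 7} and column 4 has {2, 1, 5}, leaving only 4.
Row 3, column 7: row 3 has {6, 4, 1, 5, 3, 7} and column 7 has {4, 1, 5}, leaving only 2.
So row 3 reads: 7 5 3 4 1 6 2.

7 5 3 4 1 6 2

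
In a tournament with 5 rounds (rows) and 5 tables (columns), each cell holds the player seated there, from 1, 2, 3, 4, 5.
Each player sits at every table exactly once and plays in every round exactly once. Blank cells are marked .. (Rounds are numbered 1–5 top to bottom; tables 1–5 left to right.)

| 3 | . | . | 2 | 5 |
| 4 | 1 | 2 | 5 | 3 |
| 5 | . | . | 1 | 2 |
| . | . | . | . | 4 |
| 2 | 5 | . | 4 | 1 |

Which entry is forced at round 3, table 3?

4

Round 1, table 2: round 1 has {2, 3, 5} and table 2 has {1, 5}, leaving only 4.
Round 1, table 3: round 1 has {2, 3, 4, 5} and table 3 has {2}, leaving only 1.
Round 3, table 2: round 3 has {1, 2, 5} and table 2 has {1, 4, 5}, leaving only 3.
Round 3 already has {1, 2, 3, 5} and table 3 already has {1, 2}, so round 3, table 3 must be 4.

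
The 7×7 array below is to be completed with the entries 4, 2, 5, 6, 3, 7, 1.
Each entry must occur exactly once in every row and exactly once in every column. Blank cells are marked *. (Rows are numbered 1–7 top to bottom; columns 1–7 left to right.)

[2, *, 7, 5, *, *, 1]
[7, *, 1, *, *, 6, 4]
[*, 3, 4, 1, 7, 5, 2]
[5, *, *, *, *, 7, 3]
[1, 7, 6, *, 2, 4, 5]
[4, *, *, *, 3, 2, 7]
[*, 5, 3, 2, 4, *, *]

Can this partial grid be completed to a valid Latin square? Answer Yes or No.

No

Row 1, column 5: row 1 has {2, 5, 7, 1} and column 5 has {4, 2, 3, 7}, so it must be 6.
Row 1, column 2: row 1 has {2, 5, 6, 7, 1} and column 2 has {5, 3, 7}, so it must be 4.
Row 1, column 6: row 1 has {4, 2, 5, 6, 7, 1} and column 6 has {4, 2, 5, 6, 7}, so it must be 3.
Row 2, column 2: row 2 has {4, 6, 7, 1} and column 2 has {4, 5, 3, 7}, so it must be 2.
Row 2, column 4: row 2 has {4, 2, 6, 7, 1} and column 4 has {2, 5, 1}, so it must be 3.
Now row 5, column 4: row 5 together with column 4 already contain {4, 2, 5, 6, 3, 7, 1} — every symbol — so nothing can go there. The grid has no valid completion.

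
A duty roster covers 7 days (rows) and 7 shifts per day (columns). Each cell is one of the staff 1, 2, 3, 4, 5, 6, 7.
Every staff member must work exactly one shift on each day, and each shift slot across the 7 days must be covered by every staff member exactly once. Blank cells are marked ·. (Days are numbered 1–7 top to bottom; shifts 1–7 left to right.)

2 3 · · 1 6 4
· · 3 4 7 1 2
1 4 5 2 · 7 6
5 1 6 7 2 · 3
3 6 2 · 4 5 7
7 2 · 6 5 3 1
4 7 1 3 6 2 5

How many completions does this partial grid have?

Day 1, shift 3: eliminating its day and shift leaves {7}.
Day 1, shift 4: eliminating its day and shift leaves {5}.
Day 2, shift 1: eliminating its day and shift leaves {6}.
Day 2, shift 2: eliminating its day and shift leaves {5}.
Day 3, shift 5: eliminating its day and shift leaves {3}.
Day 4, shift 6: eliminating its day and shift leaves {4}.
Day 5, shift 4: eliminating its day and shift leaves {1}.
Day 6, shift 3: eliminating its day and shift leaves {4}.
Only one assignment across all blanks avoids any day or shift repeat, giving 1 completion.

1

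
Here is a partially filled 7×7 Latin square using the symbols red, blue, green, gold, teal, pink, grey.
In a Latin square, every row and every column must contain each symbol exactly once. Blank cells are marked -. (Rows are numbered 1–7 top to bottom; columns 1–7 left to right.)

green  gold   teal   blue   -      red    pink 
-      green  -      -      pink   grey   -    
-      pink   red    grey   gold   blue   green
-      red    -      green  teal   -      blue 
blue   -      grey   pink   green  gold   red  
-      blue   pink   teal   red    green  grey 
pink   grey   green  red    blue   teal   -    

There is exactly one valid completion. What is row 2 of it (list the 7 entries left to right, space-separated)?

red green blue gold pink grey teal

Row 2, column 4: row 2 has {green, pink, grey} and column 4 has {red, blue, green, teal, pink, grey}, leaving only gold.
Row 2, column 3: row 2 has {green, gold, pink, grey} and column 3 has {red, green, teal, pink, grey}, leaving only blue.
Row 2, column 7: row 2 has {blue, green, gold, pink, grey} and column 7 has {red, blue, green, pink, grey}, leaving only teal.
Row 2, column 1: row 2 has {blue, green, gold, teal, pink, grey} and column 1 has {blue, green, pink}, leaving only red.
So row 2 reads: red green blue gold pink grey teal.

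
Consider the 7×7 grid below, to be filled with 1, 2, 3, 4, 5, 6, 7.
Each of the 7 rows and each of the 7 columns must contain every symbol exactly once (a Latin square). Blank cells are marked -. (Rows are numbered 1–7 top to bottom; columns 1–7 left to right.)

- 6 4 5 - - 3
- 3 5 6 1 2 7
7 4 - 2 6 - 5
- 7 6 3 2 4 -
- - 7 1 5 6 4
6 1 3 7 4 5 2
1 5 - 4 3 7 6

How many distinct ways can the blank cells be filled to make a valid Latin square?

Row 1, column 1: eliminating its row and column leaves {2}.
Row 1, column 5: eliminating its row and column leaves {7}.
Row 1, column 6: eliminating its row and column leaves {1}.
Row 2, column 1: eliminating its row and column leaves {4}.
Row 3, column 3: eliminating its row and column leaves {1}.
Row 3, column 6: eliminating its row and column leaves {1, 3}.
Row 4, column 1: eliminating its row and column leaves {5}.
Row 4, column 7: eliminating its row and column leaves {1}.
Row 5, column 1: eliminating its row and column leaves {2, 3}.
Row 5, column 2: eliminating its row and column leaves {2}.
Row 7, column 3: eliminating its row and column leaves {2}.
Only one assignment across all blanks avoids any row or column repeat, giving 1 completion.

1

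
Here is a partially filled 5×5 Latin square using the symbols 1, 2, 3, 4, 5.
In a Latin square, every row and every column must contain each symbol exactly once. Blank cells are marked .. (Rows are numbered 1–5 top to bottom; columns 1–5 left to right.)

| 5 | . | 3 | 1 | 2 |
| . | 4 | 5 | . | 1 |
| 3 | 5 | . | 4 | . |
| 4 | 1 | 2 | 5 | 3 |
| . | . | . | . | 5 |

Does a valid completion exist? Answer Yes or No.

No

Row 1, column 2: row 1 together with column 2 already contain {1, 2, 3, 4, 5} — every symbol — so nothing can go there. The grid has no valid completion.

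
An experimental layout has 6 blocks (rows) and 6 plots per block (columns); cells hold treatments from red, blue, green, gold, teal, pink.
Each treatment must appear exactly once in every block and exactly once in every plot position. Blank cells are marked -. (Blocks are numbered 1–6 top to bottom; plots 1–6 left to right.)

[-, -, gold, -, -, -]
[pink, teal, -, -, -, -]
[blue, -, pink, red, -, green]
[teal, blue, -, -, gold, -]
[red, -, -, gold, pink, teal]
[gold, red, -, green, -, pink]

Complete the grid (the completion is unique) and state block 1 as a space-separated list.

green pink gold teal red blue

Block 1, plot 1: block 1 has {gold} and plot 1 has {red, blue, gold, teal, pink}, leaving only green.
Block 1, plot 2: block 1 has {green, gold} and plot 2 has {red, blue, teal}, leaving only pink.
Block 2, plot 4: block 2 has {teal, pink} and plot 4 has {red, green, gold}, leaving only blue.
Block 1, plot 4: block 1 has {green, gold, pink} and plot 4 has {red, blue, green, gold}, leaving only teal.
Block 3, plot 2: block 3 has {red, blue, green, pink} and plot 2 has {red, blue, teal, pink}, leaving only gold.
Block 3, plot 5: block 3 has {red, blue, green, gold, pink} and plot 5 has {gold, pink}, leaving only teal.
Block 4, plot 4: block 4 has {blue, gold, teal} and plot 4 has {red, blue, green, gold, teal}, leaving only pink.
Block 4, plot 6: block 4 has {blue, gold, teal, pink} and plot 6 has {green, teal, pink}, leaving only red.
Block 1, plot 6: block 1 has {green, gold, teal, pink} and plot 6 has {red, green, teal, pink}, leaving only blue.
Block 1, plot 5: block 1 has {blue, green, gold, teal, pink} and plot 5 has {gold, teal, pink}, leaving only red.
So block 1 reads: green pink gold teal red blue.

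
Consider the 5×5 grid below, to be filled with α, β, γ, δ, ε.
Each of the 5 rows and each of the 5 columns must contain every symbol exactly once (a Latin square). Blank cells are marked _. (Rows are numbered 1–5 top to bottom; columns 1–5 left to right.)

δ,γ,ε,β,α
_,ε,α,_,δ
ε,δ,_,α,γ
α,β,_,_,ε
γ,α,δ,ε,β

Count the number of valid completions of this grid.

Row 2, column 1: eliminating its row and column leaves {β}.
Row 2, column 4: eliminating its row and column leaves {γ}.
Row 3, column 3: eliminating its row and column leaves {β}.
Row 4, column 3: eliminating its row and column leaves {γ}.
Row 4, column 4: eliminating its row and column leaves {γ, δ}.
Only one assignment across all blanks avoids any row or column repeat, giving 1 completion.

1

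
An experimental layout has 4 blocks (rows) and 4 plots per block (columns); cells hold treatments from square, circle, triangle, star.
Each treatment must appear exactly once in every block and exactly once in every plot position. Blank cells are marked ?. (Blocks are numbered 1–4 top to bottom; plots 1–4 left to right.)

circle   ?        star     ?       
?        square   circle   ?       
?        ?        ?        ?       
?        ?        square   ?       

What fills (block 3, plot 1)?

square

Block 1, plot 2: block 1 has {circle, star} and plot 2 has {square}, leaving only triangle.
Block 1, plot 4: block 1 has {circle, triangle, star} and plot 4 has {}, leaving only square.
Block 3, plot 3: block 3 has {} and plot 3 has {square, circle, star}, leaving only triangle.
Block 3, plot 1 is narrowed to {square, star}.
If it were star, then block 4, plot 1 would be left with no valid symbol.
So block 3, plot 1 must be square.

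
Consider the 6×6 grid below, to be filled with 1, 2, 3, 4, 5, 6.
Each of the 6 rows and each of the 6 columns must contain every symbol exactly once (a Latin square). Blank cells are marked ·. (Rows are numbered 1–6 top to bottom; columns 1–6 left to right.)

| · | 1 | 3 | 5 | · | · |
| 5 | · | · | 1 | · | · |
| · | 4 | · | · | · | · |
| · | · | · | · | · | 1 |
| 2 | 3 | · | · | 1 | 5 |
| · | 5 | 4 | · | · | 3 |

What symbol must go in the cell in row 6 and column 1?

1

Row 5, column 3: row 5 has {1, 2, 3, 5} and column 3 has {3, 4}, leaving only 6.
Row 2, column 3: row 2 has {1, 5} and column 3 has {3, 4, 6}, leaving only 2.
Row 2, column 2: row 2 has {1, 2, 5} and column 2 has {1, 3, 4, 5}, leaving only 6.
Row 2, column 6: row 2 has {1, 2, 5, 6} and column 6 has {1, 3, 5}, leaving only 4.
Row 2, column 5: row 2 has {1, 2, 4, 5, 6} and column 5 has {1}, leaving only 3.
Row 4, column 2: row 4 has {1} and column 2 has {1, 3, 4, 5, 6}, leaving only 2.
Row 4, column 3: row 4 has {1, 2} and column 3 has {2, 3, 4, 6}, leaving only 5.
Row 3, column 3: row 3 has {4} and column 3 has {2, 3, 4, 5, 6}, leaving only 1.
Row 5, column 4: row 5 has {1, 2, 3, 5, 6} and column 4 has {1, 5}, leaving only 4.
Row 6, column 1 is narrowed to {1, 6}.
If it were 6, then row 4, column 1 would be left with no valid symbol.
So row 6, column 1 must be 1.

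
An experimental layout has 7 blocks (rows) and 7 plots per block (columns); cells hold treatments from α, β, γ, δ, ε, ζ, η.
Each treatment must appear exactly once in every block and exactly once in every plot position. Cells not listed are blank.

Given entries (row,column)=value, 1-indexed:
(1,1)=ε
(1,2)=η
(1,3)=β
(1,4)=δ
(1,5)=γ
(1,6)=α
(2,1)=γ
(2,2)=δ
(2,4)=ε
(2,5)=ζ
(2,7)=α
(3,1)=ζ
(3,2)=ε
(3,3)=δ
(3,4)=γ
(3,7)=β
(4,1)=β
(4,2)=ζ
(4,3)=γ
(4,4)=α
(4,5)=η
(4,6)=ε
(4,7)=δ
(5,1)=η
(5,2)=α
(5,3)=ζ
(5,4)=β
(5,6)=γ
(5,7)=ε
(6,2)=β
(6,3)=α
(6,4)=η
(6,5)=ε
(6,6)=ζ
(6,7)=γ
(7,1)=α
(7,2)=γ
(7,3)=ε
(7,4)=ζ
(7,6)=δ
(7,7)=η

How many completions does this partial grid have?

1

Block 1, plot 7: eliminating its block and plot leaves {ζ}.
Block 2, plot 3: eliminating its block and plot leaves {η}.
Block 2, plot 6: eliminating its block and plot leaves {β, η}.
Block 3, plot 5: eliminating its block and plot leaves {α}.
Block 3, plot 6: eliminating its block and plot leaves {η}.
Block 5, plot 5: eliminating its block and plot leaves {δ}.
Block 6, plot 1: eliminating its block and plot leaves {δ}.
Block 7, plot 5: eliminating its block and plot leaves {β}.
Only one assignment across all blanks avoids any block or plot repeat, giving 1 completion.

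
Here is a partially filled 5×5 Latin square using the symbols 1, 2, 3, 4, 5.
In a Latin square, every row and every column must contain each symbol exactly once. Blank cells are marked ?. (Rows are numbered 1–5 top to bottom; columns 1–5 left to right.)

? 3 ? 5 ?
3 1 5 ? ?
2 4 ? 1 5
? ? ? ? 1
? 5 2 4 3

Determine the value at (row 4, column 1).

5

Row 2, column 4: row 2 has {1, 3, 5} and column 4 has {1, 4, 5}, leaving only 2.
Row 2, column 5: row 2 has {1, 2, 3, 5} and column 5 has {1, 3, 5}, leaving only 4.
Row 1, column 5: row 1 has {3, 5} and column 5 has {1, 3, 4, 5}, leaving only 2.
Row 3, column 3: row 3 has {1, 2, 4, 5} and column 3 has {2, 5}, leaving only 3.
Row 4, column 2: row 4 has {1} and column 2 has {1, 3, 4, 5}, leaving only 2.
Row 4, column 3: row 4 has {1, 2} and column 3 has {2, 3, 5}, leaving only 4.
Row 4 already has {1, 2, 4} and column 1 already has {2, 3}, so row 4, column 1 must be 5.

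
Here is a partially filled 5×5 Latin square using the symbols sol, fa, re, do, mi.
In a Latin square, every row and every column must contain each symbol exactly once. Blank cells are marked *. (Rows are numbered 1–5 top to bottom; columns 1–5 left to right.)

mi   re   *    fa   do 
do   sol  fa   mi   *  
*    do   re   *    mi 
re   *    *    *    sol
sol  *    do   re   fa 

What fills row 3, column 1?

fa

Row 3 already has {re, do, mi} and column 1 already has {sol, re, do, mi}, so row 3, column 1 must be fa.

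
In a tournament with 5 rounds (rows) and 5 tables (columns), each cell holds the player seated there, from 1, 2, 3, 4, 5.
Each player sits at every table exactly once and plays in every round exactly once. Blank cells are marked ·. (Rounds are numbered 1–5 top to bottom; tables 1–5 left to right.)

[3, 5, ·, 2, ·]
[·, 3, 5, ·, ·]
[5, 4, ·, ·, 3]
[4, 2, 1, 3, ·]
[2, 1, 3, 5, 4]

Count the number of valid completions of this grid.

1

Round 1, table 3: eliminating its round and table leaves {4}.
Round 1, table 5: eliminating its round and table leaves {1}.
Round 2, table 1: eliminating its round and table leaves {1}.
Round 2, table 4: eliminating its round and table leaves {1, 4}.
Round 2, table 5: eliminating its round and table leaves {1, 2}.
Round 3, table 3: eliminating its round and table leaves {2}.
Round 3, table 4: eliminating its round and table leaves {1}.
Round 4, table 5: eliminating its round and table leaves {5}.
Only one assignment across all blanks avoids any round or table repeat, giving 1 completion.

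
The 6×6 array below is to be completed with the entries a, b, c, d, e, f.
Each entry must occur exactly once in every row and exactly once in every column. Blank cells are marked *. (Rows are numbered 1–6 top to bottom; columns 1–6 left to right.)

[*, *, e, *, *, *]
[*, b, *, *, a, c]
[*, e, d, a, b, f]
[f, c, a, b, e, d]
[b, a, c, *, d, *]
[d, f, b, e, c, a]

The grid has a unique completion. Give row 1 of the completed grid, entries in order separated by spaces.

a d e c f b

Row 1, column 2: row 1 has {e} and column 2 has {a, b, c, e, f}, leaving only d.
Row 1, column 5: row 1 has {d, e} and column 5 has {a, b, c, d, e}, leaving only f.
Row 1, column 4: row 1 has {d, e, f} and column 4 has {a, b, e}, leaving only c.
Row 1, column 1: row 1 has {c, d, e, f} and column 1 has {b, d, f}, leaving only a.
Row 1, column 6: row 1 has {a, c, d, e, f} and column 6 has {a, c, d, f}, leaving only b.
So row 1 reads: a d e c f b.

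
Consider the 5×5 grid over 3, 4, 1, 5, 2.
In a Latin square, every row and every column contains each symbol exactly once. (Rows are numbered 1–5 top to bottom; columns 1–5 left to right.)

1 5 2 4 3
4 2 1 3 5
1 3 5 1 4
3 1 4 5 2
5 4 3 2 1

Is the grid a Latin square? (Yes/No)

No

Row 3 contains 1 twice (at columns 1 and 4), so it is not a permutation.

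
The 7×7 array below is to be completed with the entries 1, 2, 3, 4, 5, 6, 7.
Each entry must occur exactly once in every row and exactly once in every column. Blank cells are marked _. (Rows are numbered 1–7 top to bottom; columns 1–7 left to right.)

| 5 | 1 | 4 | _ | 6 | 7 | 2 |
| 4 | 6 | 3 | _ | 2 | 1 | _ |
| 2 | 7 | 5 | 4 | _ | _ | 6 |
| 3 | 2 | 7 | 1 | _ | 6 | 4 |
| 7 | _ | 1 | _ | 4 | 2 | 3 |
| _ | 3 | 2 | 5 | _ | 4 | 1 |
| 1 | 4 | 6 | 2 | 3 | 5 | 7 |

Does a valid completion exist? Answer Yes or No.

Yes

No row or column among the givens repeats a symbol, and propagating forced cells runs into no contradiction.
One valid completion exists (for instance, 5 1 4 3 6 7 2 / 4 6 3 7 2 1 5 / 2 7 5 4 1 3 6 / 3 2 7 1 5 6 4 / 7 5 1 6 4 2 3 / 6 3 2 5 7 4 1 / 1 4 6 2 3 5 7).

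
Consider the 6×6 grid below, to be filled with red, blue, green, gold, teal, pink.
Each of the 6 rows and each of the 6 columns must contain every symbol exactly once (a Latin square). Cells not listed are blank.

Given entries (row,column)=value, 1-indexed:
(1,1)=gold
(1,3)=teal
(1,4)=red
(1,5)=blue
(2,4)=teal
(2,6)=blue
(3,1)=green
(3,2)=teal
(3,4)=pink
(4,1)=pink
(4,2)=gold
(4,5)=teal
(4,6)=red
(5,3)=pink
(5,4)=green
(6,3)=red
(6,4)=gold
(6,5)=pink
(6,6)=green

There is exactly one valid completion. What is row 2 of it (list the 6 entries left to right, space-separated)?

red pink gold teal green blue

Row 2, column 1: row 2 has {blue, teal} and column 1 has {green, gold, pink}, leaving only red.
Row 1, column 6: row 1 has {red, blue, gold, teal} and column 6 has {red, blue, green}, leaving only pink.
Row 1, column 2: row 1 has {red, blue, gold, teal, pink} and column 2 has {gold, teal}, leaving only green.
Row 2, column 2: row 2 has {red, blue, teal} and column 2 has {green, gold, teal}, leaving only pink.
Row 3, column 6: row 3 has {green, teal, pink} and column 6 has {red, blue, green, pink}, leaving only gold.
Row 3, column 3: row 3 has {green, gold, teal, pink} and column 3 has {red, teal, pink}, leaving only blue.
Row 3, column 5: row 3 has {blue, green, gold, teal, pink} and column 5 has {blue, teal, pink}, leaving only red.
Row 4, column 3: row 4 has {red, gold, teal, pink} and column 3 has {red, blue, teal, pink}, leaving only green.
Row 2, column 3: row 2 has {red, blue, teal, pink} and column 3 has {red, blue, green, teal, pink}, leaving only gold.
Row 2, column 5: row 2 has {red, blue, gold, teal, pink} and column 5 has {red, blue, teal, pink}, leaving only green.
So row 2 reads: red pink gold teal green blue.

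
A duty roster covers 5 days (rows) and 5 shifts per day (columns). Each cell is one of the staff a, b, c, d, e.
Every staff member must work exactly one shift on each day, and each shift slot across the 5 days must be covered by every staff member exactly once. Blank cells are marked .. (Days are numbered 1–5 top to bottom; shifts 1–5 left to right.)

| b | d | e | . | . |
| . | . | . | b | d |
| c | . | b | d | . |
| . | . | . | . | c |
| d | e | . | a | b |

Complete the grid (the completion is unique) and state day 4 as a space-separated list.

a b d e c

Day 4, shift 4: day 4 has {c} and shift 4 has {a, b, d}, leaving only e.
Day 4, shift 1: day 4 has {c, e} and shift 1 has {b, c, d}, leaving only a.
Day 4, shift 2: day 4 has {a, c, e} and shift 2 has {d, e}, leaving only b.
Day 4, shift 3: day 4 has {a, b, c, e} and shift 3 has {b, e}, leaving only d.
So day 4 reads: a b d e c.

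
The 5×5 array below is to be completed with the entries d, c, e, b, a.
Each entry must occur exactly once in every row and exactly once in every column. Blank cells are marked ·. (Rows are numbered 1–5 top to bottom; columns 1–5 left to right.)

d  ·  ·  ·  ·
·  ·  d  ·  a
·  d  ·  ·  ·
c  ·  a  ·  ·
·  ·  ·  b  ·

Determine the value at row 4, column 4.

d

Row 4, column 4 is narrowed to {d, e}.
If it were e, then row 3, column 4 would be left with no valid symbol.
So row 4, column 4 must be d.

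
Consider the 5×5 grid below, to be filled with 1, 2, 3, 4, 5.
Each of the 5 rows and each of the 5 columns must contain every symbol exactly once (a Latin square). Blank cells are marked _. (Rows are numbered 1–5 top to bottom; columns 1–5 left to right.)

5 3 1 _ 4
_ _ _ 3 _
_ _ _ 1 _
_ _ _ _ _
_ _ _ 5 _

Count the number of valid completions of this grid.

56

Row 1, column 4: eliminating its row and column leaves {2}.
Row 2, column 1: eliminating its row and column leaves {1, 2, 4}.
Row 2, column 2: eliminating its row and column leaves {1, 2, 4, 5}.
Row 2, column 3: eliminating its row and column leaves {2, 4, 5}.
Row 2, column 5: eliminating its row and column leaves {1, 2, 5}.
Row 3, column 1: eliminating its row and column leaves {2, 3, 4}.
Row 3, column 2: eliminating its row and column leaves {2, 4, 5}.
Row 3, column 3: eliminating its row and column leaves {2, 3, 4, 5}.
Row 3, column 5: eliminating its row and column leaves {2, 3, 5}.
Row 4, column 1: eliminating its row and column leaves {1, 2, 3, 4}.
Row 4, column 2: eliminating its row and column leaves {1, 2, 4, 5}.
Row 4, column 3: eliminating its row and column leaves {2, 3, 4, 5}.
Row 4, column 4: eliminating its row and column leaves {2, 4}.
Row 4, column 5: eliminating its row and column leaves {1, 2, 3, 5}.
Row 5, column 1: eliminating its row and column leaves {1, 2, 3, 4}.
Row 5, column 2: eliminating its row and column leaves {1, 2, 4}.
Row 5, column 3: eliminating its row and column leaves {2, 3, 4}.
Row 5, column 5: eliminating its row and column leaves {1, 2, 3}.
Enumerating the assignments across these blanks that avoid any row or column repeat gives 56 completions.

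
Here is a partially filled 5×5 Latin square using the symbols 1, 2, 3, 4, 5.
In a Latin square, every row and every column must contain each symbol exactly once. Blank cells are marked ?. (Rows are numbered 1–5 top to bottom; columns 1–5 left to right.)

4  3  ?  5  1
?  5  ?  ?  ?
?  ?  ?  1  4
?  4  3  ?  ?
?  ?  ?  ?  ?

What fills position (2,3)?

Row 1, column 3: row 1 has {1, 3, 4, 5} and column 3 has {3}, leaving only 2.
Row 3, column 2: row 3 has {1, 4} and column 2 has {3, 4, 5}, leaving only 2.
Row 3, column 3: row 3 has {1, 2, 4} and column 3 has {2, 3}, leaving only 5.
Row 3, column 1: row 3 has {1, 2, 4, 5} and column 1 has {4}, leaving only 3.
Row 4, column 4: row 4 has {3, 4} and column 4 has {1, 5}, leaving only 2.
Row 4, column 5: row 4 has {2, 3, 4} and column 5 has {1, 4}, leaving only 5.
Row 4, column 1: row 4 has {2, 3, 4, 5} and column 1 has {3, 4}, leaving only 1.
Row 2, column 1: row 2 has {5} and column 1 has {1, 3, 4}, leaving only 2.
Row 2, column 5: row 2 has {2, 5} and column 5 has {1, 4, 5}, leaving only 3.
Row 2, column 4: row 2 has {2, 3, 5} and column 4 has {1, 2, 5}, leaving only 4.
Row 2 already has {2, 3, 4, 5} and column 3 already has {2, 3, 5}, so row 2, column 3 must be 1.

1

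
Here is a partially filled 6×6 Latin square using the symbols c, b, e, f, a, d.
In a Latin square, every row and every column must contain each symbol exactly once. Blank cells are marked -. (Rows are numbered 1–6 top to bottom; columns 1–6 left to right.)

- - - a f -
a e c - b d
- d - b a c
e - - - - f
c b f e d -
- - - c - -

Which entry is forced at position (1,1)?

b

Row 1, column 2: row 1 has {f, a} and column 2 has {b, e, d}, leaving only c.
Row 2, column 4: row 2 has {c, b, e, a, d} and column 4 has {c, b, e, a}, leaving only f.
Row 3, column 1: row 3 has {c, b, a, d} and column 1 has {c, e, a}, leaving only f.
Row 3, column 3: row 3 has {c, b, f, a, d} and column 3 has {c, f}, leaving only e.
Row 4, column 2: row 4 has {e, f} and column 2 has {c, b, e, d}, leaving only a.
Row 4, column 4: row 4 has {e, f, a} and column 4 has {c, b, e, f, a}, leaving only d.
Row 4, column 3: row 4 has {e, f, a, d} and column 3 has {c, e, f}, leaving only b.
Row 1, column 3: row 1 has {c, f, a} and column 3 has {c, b, e, f}, leaving only d.
Row 1 already has {c, f, a, d} and column 1 already has {c, e, f, a}, so row 1, column 1 must be b.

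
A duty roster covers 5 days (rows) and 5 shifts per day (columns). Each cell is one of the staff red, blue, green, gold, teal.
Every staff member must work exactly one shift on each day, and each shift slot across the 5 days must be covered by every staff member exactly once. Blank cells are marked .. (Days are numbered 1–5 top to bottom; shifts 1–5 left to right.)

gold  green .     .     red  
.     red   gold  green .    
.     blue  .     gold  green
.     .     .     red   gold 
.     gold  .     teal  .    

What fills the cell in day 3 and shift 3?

Day 1, shift 4: day 1 has {red, green, gold} and shift 4 has {red, green, gold, teal}, leaving only blue.
Day 1, shift 3: day 1 has {red, blue, green, gold} and shift 3 has {gold}, leaving only teal.
Day 3 already has {blue, green, gold} and shift 3 already has {gold, teal}, so day 3, shift 3 must be red.

red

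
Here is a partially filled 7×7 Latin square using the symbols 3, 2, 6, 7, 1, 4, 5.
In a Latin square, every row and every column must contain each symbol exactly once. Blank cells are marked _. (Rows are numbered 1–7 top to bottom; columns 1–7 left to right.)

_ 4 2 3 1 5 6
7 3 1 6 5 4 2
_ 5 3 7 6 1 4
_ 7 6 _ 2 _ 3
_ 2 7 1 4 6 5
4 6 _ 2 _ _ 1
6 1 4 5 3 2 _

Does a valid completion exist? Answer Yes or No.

No

Row 1, column 1: row 1 together with column 1 already contain {3, 2, 6, 7, 1, 4, 5} — every symbol — so nothing can go there. The grid has no valid completion.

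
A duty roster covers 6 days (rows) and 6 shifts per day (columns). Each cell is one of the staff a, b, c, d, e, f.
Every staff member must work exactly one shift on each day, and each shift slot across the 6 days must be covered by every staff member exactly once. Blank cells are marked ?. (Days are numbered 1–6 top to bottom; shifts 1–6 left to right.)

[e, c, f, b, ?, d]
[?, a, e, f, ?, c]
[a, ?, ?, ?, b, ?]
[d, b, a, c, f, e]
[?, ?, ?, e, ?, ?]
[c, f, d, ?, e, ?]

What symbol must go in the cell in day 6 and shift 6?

Day 1, shift 5: day 1 has {b, c, d, e, f} and shift 5 has {b, e, f}, leaving only a.
Day 2, shift 1: day 2 has {a, c, e, f} and shift 1 has {a, c, d, e}, leaving only b.
Day 2, shift 5: day 2 has {a, b, c, e, f} and shift 5 has {a, b, e, f}, leaving only d.
Day 3, shift 3: day 3 has {a, b} and shift 3 has {a, d, e, f}, leaving only c.
Day 3, shift 4: day 3 has {a, b, c} and shift 4 has {b, c, e, f}, leaving only d.
Day 3, shift 2: day 3 has {a, b, c, d} and shift 2 has {a, b, c, f}, leaving only e.
Day 3, shift 6: day 3 has {a, b, c, d, e} and shift 6 has {c, d, e}, leaving only f.
Day 5, shift 1: day 5 has {e} and shift 1 has {a, b, c, d, e}, leaving only f.
Day 5, shift 2: day 5 has {e, f} and shift 2 has {a, b, c, e, f}, leaving only d.
Day 5, shift 3: day 5 has {d, e, f} and shift 3 has {a, c, d, e, f}, leaving only b.
Day 5, shift 5: day 5 has {b, d, e, f} and shift 5 has {a, b, d, e, f}, leaving only c.
Day 5, shift 6: day 5 has {b, c, d, e, f} and shift 6 has {c, d, e, f}, leaving only a.
Day 6 already has {c, d, e, f} and shift 6 already has {a, c, d, e, f}, so day 6, shift 6 must be b.

b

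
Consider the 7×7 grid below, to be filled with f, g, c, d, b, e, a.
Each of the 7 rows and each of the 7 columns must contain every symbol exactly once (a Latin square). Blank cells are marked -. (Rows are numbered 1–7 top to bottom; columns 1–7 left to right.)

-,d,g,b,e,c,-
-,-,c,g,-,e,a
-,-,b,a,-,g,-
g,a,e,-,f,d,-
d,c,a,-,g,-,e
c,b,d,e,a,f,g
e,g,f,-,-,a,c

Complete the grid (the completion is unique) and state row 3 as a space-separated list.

Row 3, column 1: row 3 has {g, b, a} and column 1 has {g, c, d, e}, leaving only f.
Row 3, column 2: row 3 has {f, g, b, a} and column 2 has {g, c, d, b, a}, leaving only e.
Row 3, column 7: row 3 has {f, g, b, e, a} and column 7 has {g, c, e, a}, leaving only d.
Row 3, column 5: row 3 has {f, g, d, b, e, a} and column 5 has {f, g, e, a}, leaving only c.
So row 3 reads: f e b a c g d.

f e b a c g d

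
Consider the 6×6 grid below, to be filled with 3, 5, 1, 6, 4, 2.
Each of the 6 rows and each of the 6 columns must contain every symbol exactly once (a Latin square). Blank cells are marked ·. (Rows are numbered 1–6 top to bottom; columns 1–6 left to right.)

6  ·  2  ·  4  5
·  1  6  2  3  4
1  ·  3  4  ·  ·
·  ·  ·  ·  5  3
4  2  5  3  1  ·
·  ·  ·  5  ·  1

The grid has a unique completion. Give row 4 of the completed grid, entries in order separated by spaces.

2 4 1 6 5 3

Row 4, column 1: row 4 has {3, 5} and column 1 has {1, 6, 4}, leaving only 2.
Row 1, column 2: row 1 has {5, 6, 4, 2} and column 2 has {1, 2}, leaving only 3.
Row 1, column 4: row 1 has {3, 5, 6, 4, 2} and column 4 has {3, 5, 4, 2}, leaving only 1.
Row 4, column 4: row 4 has {3, 5, 2} and column 4 has {3, 5, 1, 4, 2}, leaving only 6.
Row 4, column 2: row 4 has {3, 5, 6, 2} and column 2 has {3, 1, 2}, leaving only 4.
Row 4, column 3: row 4 has {3, 5, 6, 4, 2} and column 3 has {3, 5, 6, 2}, leaving only 1.
So row 4 reads: 2 4 1 6 5 3.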